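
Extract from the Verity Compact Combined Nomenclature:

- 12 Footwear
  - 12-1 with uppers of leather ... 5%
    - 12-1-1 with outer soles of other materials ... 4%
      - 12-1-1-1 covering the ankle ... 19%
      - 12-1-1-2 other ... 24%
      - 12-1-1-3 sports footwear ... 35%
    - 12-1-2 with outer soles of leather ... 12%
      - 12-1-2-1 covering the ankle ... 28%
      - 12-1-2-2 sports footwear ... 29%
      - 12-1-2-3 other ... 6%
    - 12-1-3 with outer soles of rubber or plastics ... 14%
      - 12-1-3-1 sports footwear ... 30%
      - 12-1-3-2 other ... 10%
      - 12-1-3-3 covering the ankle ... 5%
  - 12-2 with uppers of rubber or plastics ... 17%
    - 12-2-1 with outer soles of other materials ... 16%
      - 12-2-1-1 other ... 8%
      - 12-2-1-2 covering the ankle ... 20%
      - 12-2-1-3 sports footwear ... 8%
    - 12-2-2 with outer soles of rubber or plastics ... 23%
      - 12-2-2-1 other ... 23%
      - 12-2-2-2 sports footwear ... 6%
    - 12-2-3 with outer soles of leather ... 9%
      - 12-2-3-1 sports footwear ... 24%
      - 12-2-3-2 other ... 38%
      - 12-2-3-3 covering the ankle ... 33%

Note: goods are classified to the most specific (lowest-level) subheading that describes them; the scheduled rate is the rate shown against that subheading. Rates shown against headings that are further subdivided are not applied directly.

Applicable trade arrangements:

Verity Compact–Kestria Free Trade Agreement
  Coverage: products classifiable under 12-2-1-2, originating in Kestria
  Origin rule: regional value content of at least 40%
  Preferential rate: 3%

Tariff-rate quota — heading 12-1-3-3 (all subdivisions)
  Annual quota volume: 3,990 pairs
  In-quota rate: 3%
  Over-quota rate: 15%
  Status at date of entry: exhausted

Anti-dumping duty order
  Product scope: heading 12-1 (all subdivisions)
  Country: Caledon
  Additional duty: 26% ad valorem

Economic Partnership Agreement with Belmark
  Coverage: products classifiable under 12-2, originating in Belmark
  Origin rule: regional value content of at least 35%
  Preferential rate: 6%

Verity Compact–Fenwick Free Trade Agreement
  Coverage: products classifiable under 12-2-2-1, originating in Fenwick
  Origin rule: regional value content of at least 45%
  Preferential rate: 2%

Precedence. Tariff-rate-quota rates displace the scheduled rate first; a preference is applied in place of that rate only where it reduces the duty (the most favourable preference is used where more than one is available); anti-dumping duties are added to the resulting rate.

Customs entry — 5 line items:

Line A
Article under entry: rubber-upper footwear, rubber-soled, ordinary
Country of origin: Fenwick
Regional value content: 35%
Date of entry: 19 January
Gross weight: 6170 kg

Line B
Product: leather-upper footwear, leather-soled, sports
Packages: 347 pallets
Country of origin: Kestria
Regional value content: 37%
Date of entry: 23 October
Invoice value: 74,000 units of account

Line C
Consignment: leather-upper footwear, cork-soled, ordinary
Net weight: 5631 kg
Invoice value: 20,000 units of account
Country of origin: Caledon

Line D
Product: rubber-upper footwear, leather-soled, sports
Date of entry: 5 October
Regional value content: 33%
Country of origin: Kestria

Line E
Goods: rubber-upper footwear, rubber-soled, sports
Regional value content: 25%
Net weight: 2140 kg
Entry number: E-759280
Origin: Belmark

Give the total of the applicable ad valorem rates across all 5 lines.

132%

Line A: rubber-upper → 12-2; rubber-soled → 12-2-2; ordinary → 12-2-2-1. Scheduled 23%. Fenwick agreement on 12-2-2-1: RVC < 45%. → 23%.
Line B: leather-upper → 12-1; leather-soled → 12-1-2; sports → 12-1-2-2. Scheduled 29%. Kestria agreement on 12-2-1-2: 12-1-2-2 not covered. → 29%.
Line C: leather-upper → 12-1; cork-soled → 12-1-1; ordinary → 12-1-1-2. Scheduled 24%. anti-dumping (Caledon, 12-1): +26%; total 24% + 26% = 50%. → 50%.
Line D: rubber-upper → 12-2; leather-soled → 12-2-3; sports → 12-2-3-1. Scheduled 24%. Kestria agreement on 12-2-1-2: 12-2-3-1 not covered. → 24%.
Line E: rubber-upper → 12-2; rubber-soled → 12-2-2; sports → 12-2-2-2. Scheduled 6%. Belmark agreement on 12-2: RVC < 35%. → 6%.
Sum: 23% + 29% + 50% + 24% + 6% = 132%.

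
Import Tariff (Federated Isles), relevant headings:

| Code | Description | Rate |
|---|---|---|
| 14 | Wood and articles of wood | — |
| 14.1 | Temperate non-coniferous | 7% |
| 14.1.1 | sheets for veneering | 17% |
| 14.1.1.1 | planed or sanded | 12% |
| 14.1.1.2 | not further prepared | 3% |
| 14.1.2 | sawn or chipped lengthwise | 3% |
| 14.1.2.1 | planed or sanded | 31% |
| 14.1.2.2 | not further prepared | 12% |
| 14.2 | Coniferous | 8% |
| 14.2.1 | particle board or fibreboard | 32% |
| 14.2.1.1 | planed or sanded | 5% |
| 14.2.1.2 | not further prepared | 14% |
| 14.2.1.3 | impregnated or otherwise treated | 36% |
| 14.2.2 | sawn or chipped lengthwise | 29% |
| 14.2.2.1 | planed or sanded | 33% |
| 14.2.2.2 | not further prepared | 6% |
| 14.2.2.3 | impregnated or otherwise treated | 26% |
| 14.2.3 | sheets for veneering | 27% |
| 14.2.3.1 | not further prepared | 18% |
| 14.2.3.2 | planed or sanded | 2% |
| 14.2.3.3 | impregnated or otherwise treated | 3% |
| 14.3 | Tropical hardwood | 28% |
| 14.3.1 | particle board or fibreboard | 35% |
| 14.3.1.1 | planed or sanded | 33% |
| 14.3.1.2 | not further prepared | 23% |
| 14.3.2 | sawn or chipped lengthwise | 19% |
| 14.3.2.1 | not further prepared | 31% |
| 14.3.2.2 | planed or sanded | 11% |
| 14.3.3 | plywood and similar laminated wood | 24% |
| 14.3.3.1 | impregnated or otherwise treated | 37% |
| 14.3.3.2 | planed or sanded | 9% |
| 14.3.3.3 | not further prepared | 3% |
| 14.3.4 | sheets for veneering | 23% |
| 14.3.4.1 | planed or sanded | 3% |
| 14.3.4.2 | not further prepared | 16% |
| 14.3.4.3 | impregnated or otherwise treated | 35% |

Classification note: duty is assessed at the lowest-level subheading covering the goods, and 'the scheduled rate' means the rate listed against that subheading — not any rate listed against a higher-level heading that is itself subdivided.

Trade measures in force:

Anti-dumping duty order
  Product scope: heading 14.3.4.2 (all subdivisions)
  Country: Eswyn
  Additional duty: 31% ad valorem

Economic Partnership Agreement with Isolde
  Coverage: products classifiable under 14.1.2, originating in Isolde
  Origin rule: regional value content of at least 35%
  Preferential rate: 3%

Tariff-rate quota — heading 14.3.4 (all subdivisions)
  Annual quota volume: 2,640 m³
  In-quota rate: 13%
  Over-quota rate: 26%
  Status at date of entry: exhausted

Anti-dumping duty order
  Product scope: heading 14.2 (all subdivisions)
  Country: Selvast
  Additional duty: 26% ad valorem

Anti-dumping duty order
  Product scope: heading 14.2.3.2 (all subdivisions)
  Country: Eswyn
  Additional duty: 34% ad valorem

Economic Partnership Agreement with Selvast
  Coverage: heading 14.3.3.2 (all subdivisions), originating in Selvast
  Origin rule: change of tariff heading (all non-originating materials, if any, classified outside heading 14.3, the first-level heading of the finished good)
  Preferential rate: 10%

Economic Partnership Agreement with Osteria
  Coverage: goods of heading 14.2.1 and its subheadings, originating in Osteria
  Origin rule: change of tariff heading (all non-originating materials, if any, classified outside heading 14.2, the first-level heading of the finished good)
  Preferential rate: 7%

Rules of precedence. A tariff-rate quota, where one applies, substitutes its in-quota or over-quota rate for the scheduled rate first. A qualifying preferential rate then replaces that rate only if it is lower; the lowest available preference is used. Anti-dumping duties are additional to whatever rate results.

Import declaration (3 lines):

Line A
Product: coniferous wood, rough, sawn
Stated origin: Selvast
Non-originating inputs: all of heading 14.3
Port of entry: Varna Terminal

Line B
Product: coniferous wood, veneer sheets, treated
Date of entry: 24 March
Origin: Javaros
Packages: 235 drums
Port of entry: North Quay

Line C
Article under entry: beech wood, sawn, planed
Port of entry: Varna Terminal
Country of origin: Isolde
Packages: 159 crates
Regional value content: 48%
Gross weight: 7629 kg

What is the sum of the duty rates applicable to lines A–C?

Line A: coniferous → 14.2; sawn → 14.2.2; rough → 14.2.2.2. Scheduled 6%. Selvast agreement on 14.3.3.2: 14.2.2.2 not covered; anti-dumping (Selvast, 14.2): +26%; total 6% + 26% = 32%. → 32%.
Line B: coniferous → 14.2; veneer sheets → 14.2.3; treated → 14.2.3.3. Scheduled 3%. No special measure applies. → 3%.
Line C: beech → 14.1; sawn → 14.1.2; planed → 14.1.2.1. Scheduled 31%. Isolde agreement on 14.1.2: RVC ≥ 35% → 3% available; preferential 3%. → 3%.
Sum: 32% + 3% + 3% = 38%.

38%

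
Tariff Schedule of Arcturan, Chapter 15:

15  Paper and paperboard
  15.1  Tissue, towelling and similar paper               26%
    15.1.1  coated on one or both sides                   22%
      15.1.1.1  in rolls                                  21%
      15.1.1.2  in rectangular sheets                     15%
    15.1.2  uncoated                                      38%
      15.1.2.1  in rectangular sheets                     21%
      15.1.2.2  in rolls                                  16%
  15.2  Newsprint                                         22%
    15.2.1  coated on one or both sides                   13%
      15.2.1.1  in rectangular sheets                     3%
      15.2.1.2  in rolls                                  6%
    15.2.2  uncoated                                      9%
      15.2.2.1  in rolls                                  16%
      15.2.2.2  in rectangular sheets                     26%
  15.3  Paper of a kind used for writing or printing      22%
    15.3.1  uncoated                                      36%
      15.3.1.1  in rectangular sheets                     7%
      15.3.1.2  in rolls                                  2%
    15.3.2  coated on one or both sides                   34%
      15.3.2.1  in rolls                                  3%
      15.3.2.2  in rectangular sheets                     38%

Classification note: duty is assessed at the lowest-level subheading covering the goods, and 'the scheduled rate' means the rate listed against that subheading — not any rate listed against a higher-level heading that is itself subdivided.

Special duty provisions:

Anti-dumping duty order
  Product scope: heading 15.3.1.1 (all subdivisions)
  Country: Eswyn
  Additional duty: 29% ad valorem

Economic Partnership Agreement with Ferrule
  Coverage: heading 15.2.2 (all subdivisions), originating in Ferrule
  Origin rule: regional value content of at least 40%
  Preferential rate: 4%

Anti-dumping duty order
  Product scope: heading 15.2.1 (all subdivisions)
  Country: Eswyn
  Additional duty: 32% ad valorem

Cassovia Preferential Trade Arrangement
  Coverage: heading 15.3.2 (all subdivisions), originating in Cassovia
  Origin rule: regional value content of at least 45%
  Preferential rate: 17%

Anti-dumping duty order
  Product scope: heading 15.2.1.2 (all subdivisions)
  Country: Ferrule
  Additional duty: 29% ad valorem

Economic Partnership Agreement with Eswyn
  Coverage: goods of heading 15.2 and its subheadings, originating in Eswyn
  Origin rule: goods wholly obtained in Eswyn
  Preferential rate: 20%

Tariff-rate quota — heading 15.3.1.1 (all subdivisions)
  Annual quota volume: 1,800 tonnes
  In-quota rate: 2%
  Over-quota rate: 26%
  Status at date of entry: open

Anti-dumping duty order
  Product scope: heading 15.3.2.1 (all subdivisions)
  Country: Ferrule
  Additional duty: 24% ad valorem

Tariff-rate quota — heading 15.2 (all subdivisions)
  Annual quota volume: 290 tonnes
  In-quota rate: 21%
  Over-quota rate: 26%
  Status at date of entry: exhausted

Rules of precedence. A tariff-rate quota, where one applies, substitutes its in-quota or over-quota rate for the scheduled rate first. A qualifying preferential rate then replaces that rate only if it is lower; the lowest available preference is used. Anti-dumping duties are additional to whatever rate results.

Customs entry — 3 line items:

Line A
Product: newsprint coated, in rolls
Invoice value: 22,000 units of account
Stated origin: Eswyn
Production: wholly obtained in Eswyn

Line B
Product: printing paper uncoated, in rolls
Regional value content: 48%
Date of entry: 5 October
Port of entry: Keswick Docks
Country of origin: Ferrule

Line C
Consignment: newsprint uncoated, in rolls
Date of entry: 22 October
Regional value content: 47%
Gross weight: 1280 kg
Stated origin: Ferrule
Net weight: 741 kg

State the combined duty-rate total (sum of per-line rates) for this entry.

Line A: newsprint → 15.2; coated → 15.2.1; in rolls → 15.2.1.2. Scheduled 6%. quota on 15.2 exhausted → over-quota 26%; Eswyn agreement on 15.2: wholly obtained → 20% available; preferential 20%; anti-dumping (Eswyn, 15.2.1): +32%; total 20% + 32% = 52%. → 52%.
Line B: printing paper → 15.3; uncoated → 15.3.1; in rolls → 15.3.1.2. Scheduled 2%. Ferrule agreement on 15.2.2: 15.3.1.2 not covered. → 2%.
Line C: newsprint → 15.2; uncoated → 15.2.2; in rolls → 15.2.2.1. Scheduled 16%. quota on 15.2 exhausted → over-quota 26%; Ferrule agreement on 15.2.2: RVC ≥ 40% → 4% available; preferential 4%. → 4%.
Sum: 52% + 2% + 4% = 58%.

58%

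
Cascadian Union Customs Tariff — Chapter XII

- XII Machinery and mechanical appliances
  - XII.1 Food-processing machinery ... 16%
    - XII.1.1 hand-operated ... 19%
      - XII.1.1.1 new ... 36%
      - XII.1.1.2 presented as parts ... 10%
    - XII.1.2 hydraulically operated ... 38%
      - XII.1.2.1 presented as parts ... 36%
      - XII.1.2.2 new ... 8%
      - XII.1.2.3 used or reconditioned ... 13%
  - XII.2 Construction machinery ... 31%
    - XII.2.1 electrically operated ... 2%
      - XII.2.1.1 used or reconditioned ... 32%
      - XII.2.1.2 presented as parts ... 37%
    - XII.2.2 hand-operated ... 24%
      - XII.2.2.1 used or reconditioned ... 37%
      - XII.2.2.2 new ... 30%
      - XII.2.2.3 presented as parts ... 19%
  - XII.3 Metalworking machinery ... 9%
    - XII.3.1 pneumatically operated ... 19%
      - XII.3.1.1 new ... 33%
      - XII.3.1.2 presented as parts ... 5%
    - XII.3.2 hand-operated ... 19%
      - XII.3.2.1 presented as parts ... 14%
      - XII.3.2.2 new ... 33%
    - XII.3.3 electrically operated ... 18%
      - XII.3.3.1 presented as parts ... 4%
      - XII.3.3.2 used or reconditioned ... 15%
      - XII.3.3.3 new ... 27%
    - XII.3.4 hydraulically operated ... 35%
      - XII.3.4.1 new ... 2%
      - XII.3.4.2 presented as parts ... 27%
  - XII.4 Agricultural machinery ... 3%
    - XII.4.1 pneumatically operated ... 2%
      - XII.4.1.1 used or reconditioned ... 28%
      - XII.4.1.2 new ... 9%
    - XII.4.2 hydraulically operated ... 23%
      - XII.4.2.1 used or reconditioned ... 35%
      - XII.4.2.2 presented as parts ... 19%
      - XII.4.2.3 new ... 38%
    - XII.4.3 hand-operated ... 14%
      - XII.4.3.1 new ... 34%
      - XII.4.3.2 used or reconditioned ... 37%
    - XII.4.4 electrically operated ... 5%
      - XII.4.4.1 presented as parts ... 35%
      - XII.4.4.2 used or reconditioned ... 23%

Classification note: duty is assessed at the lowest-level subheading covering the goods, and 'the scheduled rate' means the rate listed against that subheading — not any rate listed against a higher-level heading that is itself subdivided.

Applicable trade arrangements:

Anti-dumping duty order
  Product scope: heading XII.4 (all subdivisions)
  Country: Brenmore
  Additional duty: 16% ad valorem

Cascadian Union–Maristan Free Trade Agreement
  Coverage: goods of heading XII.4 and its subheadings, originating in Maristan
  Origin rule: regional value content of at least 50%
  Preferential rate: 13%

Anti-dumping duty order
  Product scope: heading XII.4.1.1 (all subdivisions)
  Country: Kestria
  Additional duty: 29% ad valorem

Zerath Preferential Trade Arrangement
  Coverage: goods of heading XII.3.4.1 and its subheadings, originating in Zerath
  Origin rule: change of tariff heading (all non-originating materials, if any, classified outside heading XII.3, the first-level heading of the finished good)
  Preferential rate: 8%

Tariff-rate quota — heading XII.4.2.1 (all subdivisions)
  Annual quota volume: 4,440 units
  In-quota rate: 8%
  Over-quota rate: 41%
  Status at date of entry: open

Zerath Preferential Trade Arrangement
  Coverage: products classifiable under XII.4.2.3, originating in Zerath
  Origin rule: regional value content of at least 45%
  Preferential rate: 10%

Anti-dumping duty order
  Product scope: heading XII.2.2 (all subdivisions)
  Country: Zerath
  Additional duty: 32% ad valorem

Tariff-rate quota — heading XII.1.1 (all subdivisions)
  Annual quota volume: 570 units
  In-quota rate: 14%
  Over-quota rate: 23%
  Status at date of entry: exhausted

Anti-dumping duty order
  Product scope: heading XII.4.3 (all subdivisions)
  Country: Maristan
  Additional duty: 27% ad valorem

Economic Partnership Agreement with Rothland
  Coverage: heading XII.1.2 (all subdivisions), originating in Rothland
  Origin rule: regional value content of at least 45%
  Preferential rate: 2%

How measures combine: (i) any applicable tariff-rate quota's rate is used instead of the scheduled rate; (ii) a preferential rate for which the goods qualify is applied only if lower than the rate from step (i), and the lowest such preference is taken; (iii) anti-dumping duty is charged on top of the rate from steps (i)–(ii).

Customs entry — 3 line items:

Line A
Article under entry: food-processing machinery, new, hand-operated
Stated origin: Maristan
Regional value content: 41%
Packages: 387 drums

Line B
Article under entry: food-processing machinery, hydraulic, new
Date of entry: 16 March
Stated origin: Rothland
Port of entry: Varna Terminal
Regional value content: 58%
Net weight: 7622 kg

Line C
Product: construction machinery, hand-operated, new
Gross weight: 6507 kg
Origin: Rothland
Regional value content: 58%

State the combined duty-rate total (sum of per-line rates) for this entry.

55%

Line A: food-processing → XII.1; hand-operated → XII.1.1; new → XII.1.1.1. Scheduled 36%. quota on XII.1.1 exhausted → over-quota 23%; Maristan agreement on XII.4: XII.1.1.1 not covered. → 23%.
Line B: food-processing → XII.1; hydraulic → XII.1.2; new → XII.1.2.2. Scheduled 8%. Rothland agreement on XII.1.2: RVC ≥ 45% → 2% available; preferential 2%. → 2%.
Line C: construction → XII.2; hand-operated → XII.2.2; new → XII.2.2.2. Scheduled 30%. Rothland agreement on XII.1.2: XII.2.2.2 not covered. → 30%.
Sum: 23% + 2% + 30% = 55%.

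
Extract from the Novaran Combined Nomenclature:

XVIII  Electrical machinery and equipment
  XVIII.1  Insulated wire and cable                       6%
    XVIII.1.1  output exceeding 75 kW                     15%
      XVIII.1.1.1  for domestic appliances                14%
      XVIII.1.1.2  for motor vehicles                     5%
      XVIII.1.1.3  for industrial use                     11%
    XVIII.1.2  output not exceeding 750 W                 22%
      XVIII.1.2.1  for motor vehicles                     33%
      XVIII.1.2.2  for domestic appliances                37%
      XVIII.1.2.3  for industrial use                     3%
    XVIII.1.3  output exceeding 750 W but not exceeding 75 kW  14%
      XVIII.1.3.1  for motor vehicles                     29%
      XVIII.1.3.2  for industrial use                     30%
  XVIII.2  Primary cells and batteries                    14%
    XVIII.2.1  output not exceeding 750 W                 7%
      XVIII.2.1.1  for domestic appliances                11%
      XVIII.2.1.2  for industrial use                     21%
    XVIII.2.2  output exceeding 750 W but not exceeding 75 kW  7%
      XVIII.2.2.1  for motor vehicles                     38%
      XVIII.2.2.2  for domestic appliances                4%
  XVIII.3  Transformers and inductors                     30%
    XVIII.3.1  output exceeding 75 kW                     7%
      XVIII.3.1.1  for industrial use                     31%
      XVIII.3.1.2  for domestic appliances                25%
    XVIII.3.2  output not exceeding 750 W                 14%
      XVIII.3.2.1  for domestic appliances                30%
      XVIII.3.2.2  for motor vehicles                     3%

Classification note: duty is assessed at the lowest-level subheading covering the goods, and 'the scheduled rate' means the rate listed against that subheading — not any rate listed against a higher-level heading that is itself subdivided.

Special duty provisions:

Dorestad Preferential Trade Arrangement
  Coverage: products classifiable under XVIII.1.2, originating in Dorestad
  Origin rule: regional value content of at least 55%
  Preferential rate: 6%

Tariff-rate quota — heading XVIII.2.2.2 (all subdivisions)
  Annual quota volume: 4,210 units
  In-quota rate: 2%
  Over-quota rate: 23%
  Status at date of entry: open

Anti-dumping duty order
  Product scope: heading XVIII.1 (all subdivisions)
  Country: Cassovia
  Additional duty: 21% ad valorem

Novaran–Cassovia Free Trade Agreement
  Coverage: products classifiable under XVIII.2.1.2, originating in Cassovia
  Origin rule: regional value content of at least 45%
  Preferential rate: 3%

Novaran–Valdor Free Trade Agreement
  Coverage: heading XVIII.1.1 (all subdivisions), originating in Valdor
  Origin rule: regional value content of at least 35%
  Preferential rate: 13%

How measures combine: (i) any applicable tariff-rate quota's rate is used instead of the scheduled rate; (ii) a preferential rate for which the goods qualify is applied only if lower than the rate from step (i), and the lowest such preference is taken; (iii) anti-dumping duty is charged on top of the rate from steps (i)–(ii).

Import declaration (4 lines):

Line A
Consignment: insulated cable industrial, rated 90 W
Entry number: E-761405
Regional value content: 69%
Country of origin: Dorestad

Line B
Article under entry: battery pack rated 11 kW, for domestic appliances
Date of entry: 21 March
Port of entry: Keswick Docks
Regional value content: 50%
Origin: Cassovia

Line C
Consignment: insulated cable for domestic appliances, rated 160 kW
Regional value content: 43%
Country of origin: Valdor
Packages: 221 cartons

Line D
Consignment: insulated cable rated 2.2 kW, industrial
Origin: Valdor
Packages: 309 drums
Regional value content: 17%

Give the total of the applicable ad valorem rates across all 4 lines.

Line A: insulated cable → XVIII.1; rated 90 W → XVIII.1.2; industrial → XVIII.1.2.3. Scheduled 3%. Dorestad agreement on XVIII.1.2: RVC ≥ 55% → 6% available; preference 6% not lower than 3% → no reduction. → 3%.
Line B: battery pack → XVIII.2; rated 11 kW → XVIII.2.2; for domestic appliances → XVIII.2.2.2. Scheduled 4%. quota on XVIII.2.2.2 open → in-quota 2%; Cassovia agreement on XVIII.2.1.2: XVIII.2.2.2 not covered. → 2%.
Line C: insulated cable → XVIII.1; rated 160 kW → XVIII.1.1; for domestic appliances → XVIII.1.1.1. Scheduled 14%. Valdor agreement on XVIII.1.1: RVC ≥ 35% → 13% available; preferential 13%. → 13%.
Line D: insulated cable → XVIII.1; rated 2.2 kW → XVIII.1.3; industrial → XVIII.1.3.2. Scheduled 30%. Valdor agreement on XVIII.1.1: XVIII.1.3.2 not covered. → 30%.
Sum: 3% + 2% + 13% + 30% = 48%.

48%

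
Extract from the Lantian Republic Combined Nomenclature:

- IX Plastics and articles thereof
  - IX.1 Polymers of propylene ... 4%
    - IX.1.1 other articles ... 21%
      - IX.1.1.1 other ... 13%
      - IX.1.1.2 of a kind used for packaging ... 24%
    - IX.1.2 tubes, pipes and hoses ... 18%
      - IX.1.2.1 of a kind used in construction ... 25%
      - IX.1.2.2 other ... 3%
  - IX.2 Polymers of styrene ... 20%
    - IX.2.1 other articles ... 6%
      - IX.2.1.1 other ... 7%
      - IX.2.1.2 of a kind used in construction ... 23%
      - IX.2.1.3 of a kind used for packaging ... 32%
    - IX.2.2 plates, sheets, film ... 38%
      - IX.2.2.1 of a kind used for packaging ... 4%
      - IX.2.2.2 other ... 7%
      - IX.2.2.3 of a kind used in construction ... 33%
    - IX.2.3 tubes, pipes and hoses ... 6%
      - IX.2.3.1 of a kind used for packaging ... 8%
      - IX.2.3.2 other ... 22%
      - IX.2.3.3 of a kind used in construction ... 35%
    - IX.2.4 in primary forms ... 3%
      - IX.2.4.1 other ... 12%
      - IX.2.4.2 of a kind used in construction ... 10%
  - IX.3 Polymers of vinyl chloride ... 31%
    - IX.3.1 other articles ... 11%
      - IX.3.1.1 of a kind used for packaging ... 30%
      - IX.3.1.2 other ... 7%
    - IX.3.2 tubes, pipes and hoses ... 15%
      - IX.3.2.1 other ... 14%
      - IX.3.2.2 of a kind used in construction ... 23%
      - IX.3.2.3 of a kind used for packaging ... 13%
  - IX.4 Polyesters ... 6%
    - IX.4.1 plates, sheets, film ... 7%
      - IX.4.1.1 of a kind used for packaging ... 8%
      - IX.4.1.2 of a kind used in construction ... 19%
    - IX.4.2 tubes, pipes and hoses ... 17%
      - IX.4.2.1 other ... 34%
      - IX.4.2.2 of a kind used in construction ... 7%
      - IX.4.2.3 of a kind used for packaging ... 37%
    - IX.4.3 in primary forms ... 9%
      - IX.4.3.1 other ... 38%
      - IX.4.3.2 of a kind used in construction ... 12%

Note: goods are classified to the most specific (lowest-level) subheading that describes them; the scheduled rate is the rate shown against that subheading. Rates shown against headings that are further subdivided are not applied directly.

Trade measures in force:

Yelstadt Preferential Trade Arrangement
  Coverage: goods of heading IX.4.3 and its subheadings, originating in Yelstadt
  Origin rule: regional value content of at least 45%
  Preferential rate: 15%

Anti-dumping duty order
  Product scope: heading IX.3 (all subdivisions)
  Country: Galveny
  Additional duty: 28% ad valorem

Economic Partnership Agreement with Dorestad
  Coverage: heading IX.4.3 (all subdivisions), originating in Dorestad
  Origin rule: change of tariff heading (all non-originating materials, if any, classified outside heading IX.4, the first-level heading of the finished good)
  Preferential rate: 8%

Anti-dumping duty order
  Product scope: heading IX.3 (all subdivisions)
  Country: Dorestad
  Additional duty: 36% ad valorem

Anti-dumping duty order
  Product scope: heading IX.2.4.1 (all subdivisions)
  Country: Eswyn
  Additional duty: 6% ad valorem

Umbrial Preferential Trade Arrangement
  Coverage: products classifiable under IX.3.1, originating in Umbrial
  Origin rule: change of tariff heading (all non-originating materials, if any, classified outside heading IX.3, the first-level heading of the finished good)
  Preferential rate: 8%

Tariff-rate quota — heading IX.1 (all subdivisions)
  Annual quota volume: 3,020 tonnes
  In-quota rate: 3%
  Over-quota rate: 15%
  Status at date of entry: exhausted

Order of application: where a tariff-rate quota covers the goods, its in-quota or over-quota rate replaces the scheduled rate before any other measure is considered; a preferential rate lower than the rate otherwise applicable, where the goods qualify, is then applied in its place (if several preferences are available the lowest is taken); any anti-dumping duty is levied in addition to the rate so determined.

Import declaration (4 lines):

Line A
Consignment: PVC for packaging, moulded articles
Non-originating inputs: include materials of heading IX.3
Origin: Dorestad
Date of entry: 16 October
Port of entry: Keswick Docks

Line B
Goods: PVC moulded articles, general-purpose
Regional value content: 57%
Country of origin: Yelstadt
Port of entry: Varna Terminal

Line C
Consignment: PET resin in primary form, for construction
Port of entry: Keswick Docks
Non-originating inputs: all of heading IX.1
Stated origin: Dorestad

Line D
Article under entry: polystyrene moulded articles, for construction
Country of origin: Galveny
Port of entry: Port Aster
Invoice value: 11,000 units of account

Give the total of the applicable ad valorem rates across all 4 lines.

Line A: PVC → IX.3; moulded articles → IX.3.1; for packaging → IX.3.1.1. Scheduled 30%. Dorestad agreement on IX.4.3: IX.3.1.1 not covered; anti-dumping (Dorestad, IX.3): +36%; total 30% + 36% = 66%. → 66%.
Line B: PVC → IX.3; moulded articles → IX.3.1; general-purpose → IX.3.1.2. Scheduled 7%. Yelstadt agreement on IX.4.3: IX.3.1.2 not covered. → 7%.
Line C: PET → IX.4; resin in primary form → IX.4.3; for construction → IX.4.3.2. Scheduled 12%. Dorestad agreement on IX.4.3: CTH met → 8% available; preferential 8%. → 8%.
Line D: polystyrene → IX.2; moulded articles → IX.2.1; for construction → IX.2.1.2. Scheduled 23%. No special measure applies. → 23%.
Sum: 66% + 7% + 8% + 23% = 104%.

104%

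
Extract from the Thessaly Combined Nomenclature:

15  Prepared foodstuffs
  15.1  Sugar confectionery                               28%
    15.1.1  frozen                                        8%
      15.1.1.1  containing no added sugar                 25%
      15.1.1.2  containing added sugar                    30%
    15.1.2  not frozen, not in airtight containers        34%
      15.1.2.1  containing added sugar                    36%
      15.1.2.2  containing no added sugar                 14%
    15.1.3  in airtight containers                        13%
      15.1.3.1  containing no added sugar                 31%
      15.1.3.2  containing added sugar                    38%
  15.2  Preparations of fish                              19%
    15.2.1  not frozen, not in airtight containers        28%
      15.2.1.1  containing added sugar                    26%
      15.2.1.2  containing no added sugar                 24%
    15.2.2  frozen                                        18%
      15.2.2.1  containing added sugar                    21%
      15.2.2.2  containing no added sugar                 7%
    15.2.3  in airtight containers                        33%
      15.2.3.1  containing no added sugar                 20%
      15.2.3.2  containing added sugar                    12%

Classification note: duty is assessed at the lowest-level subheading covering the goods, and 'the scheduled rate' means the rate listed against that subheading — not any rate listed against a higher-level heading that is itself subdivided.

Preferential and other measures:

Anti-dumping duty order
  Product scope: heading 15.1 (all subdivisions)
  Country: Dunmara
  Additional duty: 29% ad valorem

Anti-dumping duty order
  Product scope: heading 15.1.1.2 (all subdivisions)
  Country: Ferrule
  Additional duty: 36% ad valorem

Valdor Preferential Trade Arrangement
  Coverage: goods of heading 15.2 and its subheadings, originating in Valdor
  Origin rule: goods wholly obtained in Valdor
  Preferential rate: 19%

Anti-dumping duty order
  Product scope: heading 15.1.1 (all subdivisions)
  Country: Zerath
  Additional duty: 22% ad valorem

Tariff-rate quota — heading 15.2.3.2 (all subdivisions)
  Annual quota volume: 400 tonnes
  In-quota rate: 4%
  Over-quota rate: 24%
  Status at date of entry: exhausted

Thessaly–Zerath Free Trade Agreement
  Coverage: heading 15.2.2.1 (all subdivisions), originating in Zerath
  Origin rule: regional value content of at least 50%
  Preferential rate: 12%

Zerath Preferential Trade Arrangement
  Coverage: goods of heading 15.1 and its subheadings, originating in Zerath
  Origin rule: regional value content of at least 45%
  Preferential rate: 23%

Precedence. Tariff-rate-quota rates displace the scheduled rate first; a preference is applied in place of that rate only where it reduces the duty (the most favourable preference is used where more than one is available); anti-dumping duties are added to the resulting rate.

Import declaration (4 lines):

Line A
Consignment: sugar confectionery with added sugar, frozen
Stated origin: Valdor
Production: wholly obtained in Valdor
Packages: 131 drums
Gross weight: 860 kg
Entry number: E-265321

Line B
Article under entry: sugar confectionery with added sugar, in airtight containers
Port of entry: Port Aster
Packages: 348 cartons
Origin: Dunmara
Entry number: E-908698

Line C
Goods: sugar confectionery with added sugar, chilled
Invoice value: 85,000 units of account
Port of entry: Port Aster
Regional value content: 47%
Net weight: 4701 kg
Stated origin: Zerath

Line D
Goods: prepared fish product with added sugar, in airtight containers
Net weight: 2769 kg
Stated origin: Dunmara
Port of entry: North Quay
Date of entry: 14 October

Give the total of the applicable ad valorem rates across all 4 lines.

Line A: sugar confectionery → 15.1; frozen → 15.1.1; with added sugar → 15.1.1.2. Scheduled 30%. Valdor agreement on 15.2: 15.1.1.2 not covered. → 30%.
Line B: sugar confectionery → 15.1; in airtight containers → 15.1.3; with added sugar → 15.1.3.2. Scheduled 38%. anti-dumping (Dunmara, 15.1): +29%; total 38% + 29% = 67%. → 67%.
Line C: sugar confectionery → 15.1; chilled → 15.1.2; with added sugar → 15.1.2.1. Scheduled 36%. Zerath agreement on 15.2.2.1: 15.1.2.1 not covered; Zerath agreement on 15.1: RVC ≥ 45% → 23% available; preferential 23%. → 23%.
Line D: prepared fish product → 15.2; in airtight containers → 15.2.3; with added sugar → 15.2.3.2. Scheduled 12%. quota on 15.2.3.2 exhausted → over-quota 24%. → 24%.
Sum: 30% + 67% + 23% + 24% = 144%.

144%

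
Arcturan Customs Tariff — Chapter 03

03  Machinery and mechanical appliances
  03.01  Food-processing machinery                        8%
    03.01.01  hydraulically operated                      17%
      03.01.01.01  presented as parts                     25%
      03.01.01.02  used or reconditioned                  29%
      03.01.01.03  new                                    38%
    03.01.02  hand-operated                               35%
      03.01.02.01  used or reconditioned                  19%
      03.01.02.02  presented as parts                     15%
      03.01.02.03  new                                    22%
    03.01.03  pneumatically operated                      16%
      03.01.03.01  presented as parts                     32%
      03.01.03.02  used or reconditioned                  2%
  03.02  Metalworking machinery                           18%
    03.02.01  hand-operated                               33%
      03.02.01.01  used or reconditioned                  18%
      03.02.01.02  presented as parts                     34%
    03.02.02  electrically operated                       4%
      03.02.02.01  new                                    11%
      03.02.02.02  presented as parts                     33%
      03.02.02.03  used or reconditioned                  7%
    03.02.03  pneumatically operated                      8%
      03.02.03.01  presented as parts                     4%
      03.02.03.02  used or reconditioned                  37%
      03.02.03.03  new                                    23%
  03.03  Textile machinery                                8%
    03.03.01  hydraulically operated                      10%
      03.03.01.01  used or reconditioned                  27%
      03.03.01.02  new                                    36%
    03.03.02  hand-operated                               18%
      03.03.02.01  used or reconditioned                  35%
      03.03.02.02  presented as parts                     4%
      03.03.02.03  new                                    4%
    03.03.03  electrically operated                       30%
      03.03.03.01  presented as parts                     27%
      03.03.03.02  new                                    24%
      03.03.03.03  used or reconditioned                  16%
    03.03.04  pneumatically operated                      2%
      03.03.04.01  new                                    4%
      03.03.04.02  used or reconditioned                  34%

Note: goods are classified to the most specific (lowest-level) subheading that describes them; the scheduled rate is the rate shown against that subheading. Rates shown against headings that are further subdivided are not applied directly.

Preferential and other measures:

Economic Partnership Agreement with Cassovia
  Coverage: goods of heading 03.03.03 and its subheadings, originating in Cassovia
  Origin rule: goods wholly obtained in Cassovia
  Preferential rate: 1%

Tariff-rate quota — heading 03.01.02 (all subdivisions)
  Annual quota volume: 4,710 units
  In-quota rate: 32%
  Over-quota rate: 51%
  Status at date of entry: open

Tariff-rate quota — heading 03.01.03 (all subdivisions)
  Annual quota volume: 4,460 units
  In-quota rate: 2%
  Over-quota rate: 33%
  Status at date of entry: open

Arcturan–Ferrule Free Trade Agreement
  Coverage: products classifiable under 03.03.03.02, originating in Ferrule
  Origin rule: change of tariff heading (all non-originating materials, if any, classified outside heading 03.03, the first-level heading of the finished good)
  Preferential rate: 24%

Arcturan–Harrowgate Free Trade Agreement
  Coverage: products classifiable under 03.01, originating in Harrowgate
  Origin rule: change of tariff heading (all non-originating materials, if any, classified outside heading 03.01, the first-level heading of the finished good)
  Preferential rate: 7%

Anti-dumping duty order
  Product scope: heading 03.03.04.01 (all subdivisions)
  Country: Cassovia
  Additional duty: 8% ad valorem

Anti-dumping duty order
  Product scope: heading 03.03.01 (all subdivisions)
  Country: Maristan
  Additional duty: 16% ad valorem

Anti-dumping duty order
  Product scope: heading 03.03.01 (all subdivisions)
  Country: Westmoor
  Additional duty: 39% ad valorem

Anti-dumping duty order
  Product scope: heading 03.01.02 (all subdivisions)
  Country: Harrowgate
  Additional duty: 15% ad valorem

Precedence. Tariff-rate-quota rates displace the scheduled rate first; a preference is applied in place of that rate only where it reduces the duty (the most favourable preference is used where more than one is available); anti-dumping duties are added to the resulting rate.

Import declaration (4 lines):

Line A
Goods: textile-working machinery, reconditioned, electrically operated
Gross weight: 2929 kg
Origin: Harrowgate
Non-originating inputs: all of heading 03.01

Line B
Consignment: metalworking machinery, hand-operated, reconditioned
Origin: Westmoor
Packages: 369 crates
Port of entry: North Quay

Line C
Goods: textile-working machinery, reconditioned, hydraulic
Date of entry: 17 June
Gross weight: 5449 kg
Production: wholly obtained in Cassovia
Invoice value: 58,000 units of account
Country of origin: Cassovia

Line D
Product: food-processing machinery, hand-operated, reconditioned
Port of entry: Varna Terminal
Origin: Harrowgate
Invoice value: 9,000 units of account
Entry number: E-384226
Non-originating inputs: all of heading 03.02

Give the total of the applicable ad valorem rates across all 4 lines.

Line A: textile-working → 03.03; electrically operated → 03.03.03; reconditioned → 03.03.03.03. Scheduled 16%. Harrowgate agreement on 03.01: 03.03.03.03 not covered. → 16%.
Line B: metalworking → 03.02; hand-operated → 03.02.01; reconditioned → 03.02.01.01. Scheduled 18%. No special measure applies. → 18%.
Line C: textile-working → 03.03; hydraulic → 03.03.01; reconditioned → 03.03.01.01. Scheduled 27%. Cassovia agreement on 03.03.03: 03.03.01.01 not covered. → 27%.
Line D: food-processing → 03.01; hand-operated → 03.01.02; reconditioned → 03.01.02.01. Scheduled 19%. quota on 03.01.02 open → in-quota 32%; Harrowgate agreement on 03.01: CTH met → 7% available; preferential 7%; anti-dumping (Harrowgate, 03.01.02): +15%; total 7% + 15% = 22%. → 22%.
Sum: 16% + 18% + 27% + 22% = 83%.

83%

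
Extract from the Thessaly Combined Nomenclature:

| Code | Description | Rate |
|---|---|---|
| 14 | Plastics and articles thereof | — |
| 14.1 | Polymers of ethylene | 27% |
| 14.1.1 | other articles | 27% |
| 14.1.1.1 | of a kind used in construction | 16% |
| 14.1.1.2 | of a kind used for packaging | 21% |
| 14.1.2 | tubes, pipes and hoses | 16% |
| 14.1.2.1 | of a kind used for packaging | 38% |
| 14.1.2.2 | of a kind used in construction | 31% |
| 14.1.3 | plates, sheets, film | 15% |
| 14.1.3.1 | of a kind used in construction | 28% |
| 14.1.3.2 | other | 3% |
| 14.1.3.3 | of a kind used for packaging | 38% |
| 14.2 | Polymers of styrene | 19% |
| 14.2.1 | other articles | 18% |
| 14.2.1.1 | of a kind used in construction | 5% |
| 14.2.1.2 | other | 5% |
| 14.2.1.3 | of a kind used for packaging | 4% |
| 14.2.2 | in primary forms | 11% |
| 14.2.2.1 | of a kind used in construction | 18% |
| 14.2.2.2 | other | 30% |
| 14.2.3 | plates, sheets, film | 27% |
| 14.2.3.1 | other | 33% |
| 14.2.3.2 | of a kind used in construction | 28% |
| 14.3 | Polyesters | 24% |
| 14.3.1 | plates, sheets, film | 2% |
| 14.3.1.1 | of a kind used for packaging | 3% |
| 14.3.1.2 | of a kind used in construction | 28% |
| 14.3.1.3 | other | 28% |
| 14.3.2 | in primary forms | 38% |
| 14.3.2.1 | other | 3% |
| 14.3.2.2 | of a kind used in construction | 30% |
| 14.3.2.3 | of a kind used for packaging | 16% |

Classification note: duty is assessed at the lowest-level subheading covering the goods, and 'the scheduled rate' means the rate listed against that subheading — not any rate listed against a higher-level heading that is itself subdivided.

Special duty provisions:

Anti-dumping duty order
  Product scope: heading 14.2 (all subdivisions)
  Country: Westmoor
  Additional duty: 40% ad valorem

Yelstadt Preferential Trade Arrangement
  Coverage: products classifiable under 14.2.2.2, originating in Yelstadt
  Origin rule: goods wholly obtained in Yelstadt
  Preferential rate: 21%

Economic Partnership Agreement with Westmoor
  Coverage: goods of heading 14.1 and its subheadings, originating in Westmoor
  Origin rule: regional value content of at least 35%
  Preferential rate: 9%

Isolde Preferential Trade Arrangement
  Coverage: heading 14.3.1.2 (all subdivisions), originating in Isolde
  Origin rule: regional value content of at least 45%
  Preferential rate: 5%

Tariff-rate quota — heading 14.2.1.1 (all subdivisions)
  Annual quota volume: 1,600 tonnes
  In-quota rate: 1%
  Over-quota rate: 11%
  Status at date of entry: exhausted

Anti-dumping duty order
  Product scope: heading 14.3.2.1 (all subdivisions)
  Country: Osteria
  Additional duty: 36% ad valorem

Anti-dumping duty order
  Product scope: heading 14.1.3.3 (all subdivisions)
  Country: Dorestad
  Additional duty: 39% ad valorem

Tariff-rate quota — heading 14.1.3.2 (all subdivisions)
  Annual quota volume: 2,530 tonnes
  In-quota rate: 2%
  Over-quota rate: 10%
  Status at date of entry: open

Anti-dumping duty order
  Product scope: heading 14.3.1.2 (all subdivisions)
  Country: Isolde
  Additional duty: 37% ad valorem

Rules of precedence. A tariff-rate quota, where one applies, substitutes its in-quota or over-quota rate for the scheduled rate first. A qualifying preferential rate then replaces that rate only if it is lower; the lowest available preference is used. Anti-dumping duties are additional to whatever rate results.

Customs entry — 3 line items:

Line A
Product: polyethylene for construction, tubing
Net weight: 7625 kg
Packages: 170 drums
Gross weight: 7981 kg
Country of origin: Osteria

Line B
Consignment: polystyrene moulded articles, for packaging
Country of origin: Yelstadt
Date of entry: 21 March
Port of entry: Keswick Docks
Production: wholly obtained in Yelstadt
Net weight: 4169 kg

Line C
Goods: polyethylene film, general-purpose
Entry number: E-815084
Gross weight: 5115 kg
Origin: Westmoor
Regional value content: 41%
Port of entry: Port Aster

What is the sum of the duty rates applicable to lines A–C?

Line A: polyethylene → 14.1; tubing → 14.1.2; for construction → 14.1.2.2. Scheduled 31%. No special measure applies. → 31%.
Line B: polystyrene → 14.2; moulded articles → 14.2.1; for packaging → 14.2.1.3. Scheduled 4%. Yelstadt agreement on 14.2.2.2: 14.2.1.3 not covered. → 4%.
Line C: polyethylene → 14.1; film → 14.1.3; general-purpose → 14.1.3.2. Scheduled 3%. quota on 14.1.3.2 open → in-quota 2%; Westmoor agreement on 14.1: RVC ≥ 35% → 9% available; preference 9% not lower than 2% → no reduction. → 2%.
Sum: 31% + 4% + 2% = 37%.

37%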